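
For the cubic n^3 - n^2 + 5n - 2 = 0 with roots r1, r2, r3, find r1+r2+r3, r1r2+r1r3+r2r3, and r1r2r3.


Monic cubic n^3+bn^2+cn+d=0: sum=-b, pairwise sum=c, product=-d.
b=-1, c=5, d=-2
r1+r2+r3 = 1
r1r2+r1r3+r2r3 = 5
r1r2r3 = 2


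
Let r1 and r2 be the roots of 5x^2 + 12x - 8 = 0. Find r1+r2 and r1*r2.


For ax^2+bx+c=0: sum = -b/a, product = c/a.
a=5, b=12, c=-8
Sum = -(12)/5 = -12/5
Product = (-8)/5 = -8/5


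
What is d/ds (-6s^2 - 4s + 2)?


Apply the power rule term by term:
  d/ds(-6s^2) = -12s
  d/ds(-4s) = -4
  d/ds(2) = 0
p'(s) = -12s - 4


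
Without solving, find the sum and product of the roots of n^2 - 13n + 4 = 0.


For an^2+bn+c=0: sum = -b/a, product = c/a.
a=1, b=-13, c=4
Sum = -(-13)/1 = 13
Product = (4)/1 = 4


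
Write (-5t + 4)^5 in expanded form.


Expand (-5t + 4)^5 by repeated multiplication:
  (-5t + 4)^2 = 25t^2 - 40t + 16
  (-5t + 4)^3 = -125t^3 + 300t^2 - 240t + 64
  (-5t + 4)^4 = 625t^4 - 2000t^3 + 2400t^2 - 1280t + 256
= -3125t^5 + 12500t^4 - 20000t^3 + 16000t^2 - 6400t + 1024


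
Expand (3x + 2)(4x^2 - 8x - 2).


Distribute each term of the first polynomial:
  (3x)(4x^2 - 8x - 2) = 12x^3 - 24x^2 - 6x
  (2)(4x^2 - 8x - 2) = 8x^2 - 16x - 4
Sum: 12x^3 - 16x^2 - 22x - 4


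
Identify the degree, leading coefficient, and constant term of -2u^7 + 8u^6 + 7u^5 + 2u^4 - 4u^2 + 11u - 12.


Highest power of u is 7, with coefficient -2. Constant term is -12.
Degree = 7, leading coefficient = -2, constant term = -12


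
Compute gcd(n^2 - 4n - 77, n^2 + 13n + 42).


Factor each:
  n^2 - 4n - 77 = (n + 7)(n - 11)
  n^2 + 13n + 42 = (n + 7)(n + 6)
Common monic factor: n + 7


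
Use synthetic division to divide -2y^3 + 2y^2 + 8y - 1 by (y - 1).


Synthetic division with c = 1. Coefficients: -2, 2, 8, -1
Bring down -2.
  -2 * 1 = -2; -2 + 2 = 0
  0 * 1 = 0; 0 + 8 = 8
  8 * 1 = 8; 8 - 1 = 7
Quotient: -2y^2 + 8, Remainder: 7


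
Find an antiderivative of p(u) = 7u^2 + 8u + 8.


Reverse power rule on each term:
  ∫ 7u^2 du = (7/3)u^3
  ∫ 8u du = 4u^2
  ∫ 8 du = 8u
F(u) = (7/3)u^3 + 4u^2 + 8u + C


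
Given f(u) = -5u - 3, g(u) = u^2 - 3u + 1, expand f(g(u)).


Substitute g(u) into f:
f(g(u)) = -5*(u^2 - 3u + 1) + (-3)
Expand and combine: -5u^2 + 15u - 8


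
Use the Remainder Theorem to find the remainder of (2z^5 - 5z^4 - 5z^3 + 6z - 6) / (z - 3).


By the Remainder Theorem, the remainder equals p(3):
  2*(3)^5 = 486
  -5*(3)^4 = -405
  -5*(3)^3 = -135
  0*(3)^2 = 0
  6*(3)^1 = 18
  constant: -6
Sum: 486 - 405 - 135 + 0 + 18 - 6 = -42


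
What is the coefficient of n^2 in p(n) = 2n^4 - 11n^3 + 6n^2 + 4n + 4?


Read off the coefficient of n^2: 6


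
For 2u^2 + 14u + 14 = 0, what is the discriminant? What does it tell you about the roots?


D = b^2 - 4ac = (14)^2 - 4(2)(14) = 196 - 112 = 84
Since D > 0: two distinct irrational roots


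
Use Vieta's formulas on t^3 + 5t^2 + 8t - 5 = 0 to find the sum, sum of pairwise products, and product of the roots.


Monic cubic t^3+bt^2+ct+d=0: sum=-b, pairwise sum=c, product=-d.
b=5, c=8, d=-5
r1+r2+r3 = -5
r1r2+r1r3+r2r3 = 8
r1r2r3 = 5


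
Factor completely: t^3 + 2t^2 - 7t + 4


Try integer roots (divisors of 4). t=1: p(1)=0.
Divide out (t - 1): quotient is t^2 + 3t - 4.
Factor the quadratic: (t + 4)(t - 1)
Result: (t - 1)(t + 4)(t - 1)


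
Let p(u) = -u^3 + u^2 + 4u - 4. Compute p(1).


Using direct substitution:
  -1 * (1)^3 = -1
  1 * (1)^2 = 1
  4 * (1)^1 = 4
  constant: -4
Sum = -1 + 1 + 4 - 4 = 0


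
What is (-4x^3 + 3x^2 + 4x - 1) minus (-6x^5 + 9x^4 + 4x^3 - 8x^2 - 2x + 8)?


Distribute the minus sign:
  (-4x^3 + 3x^2 + 4x - 1)
- (-6x^5 + 9x^4 + 4x^3 - 8x^2 - 2x + 8)
Negate second polynomial: 6x^5 - 9x^4 - 4x^3 + 8x^2 + 2x - 8
Add: 6x^5 - 9x^4 - 8x^3 + 11x^2 + 6x - 9


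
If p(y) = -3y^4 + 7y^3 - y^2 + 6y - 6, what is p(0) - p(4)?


p(0) = -6
p(4) = -318
p(0) - p(4) = -6 + 318 = 312


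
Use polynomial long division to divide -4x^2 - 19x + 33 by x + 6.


(-4x^2 - 19x + 33) / (x + 6)
Step 1: -4x * (x + 6) = -4x^2 - 24x; subtract.
Step 2: 5 * (x + 6) = 5x + 30; subtract.
Quotient: -4x + 5, Remainder: 3


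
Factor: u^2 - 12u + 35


Roots satisfy r1 + r2 = -b/a = 12 and r1*r2 = c/a = 35.
So r1 = 7, r2 = 5.
u^2 - 12u + 35 = (u - r1)(u - r2) = (u - 7)(u - 5)


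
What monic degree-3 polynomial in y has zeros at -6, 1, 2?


p(y) = (y + 6)(y - 1)(y - 2)
Expand: y^3 + 3y^2 - 16y + 12


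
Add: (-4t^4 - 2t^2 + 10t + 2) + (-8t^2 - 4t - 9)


Align terms by degree and add:
  -4t^4 - 2t^2 + 10t + 2
  -8t^2 - 4t - 9
= -4t^4 - 10t^2 + 6t - 7


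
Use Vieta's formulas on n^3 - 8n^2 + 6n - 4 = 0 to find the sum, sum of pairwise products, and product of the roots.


Monic cubic n^3+bn^2+cn+d=0: sum=-b, pairwise sum=c, product=-d.
b=-8, c=6, d=-4
r1+r2+r3 = 8
r1r2+r1r3+r2r3 = 6
r1r2r3 = 4


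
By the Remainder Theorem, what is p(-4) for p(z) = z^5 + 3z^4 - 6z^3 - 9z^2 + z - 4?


By the Remainder Theorem, the remainder equals p(-4):
  1*(-4)^5 = -1024
  3*(-4)^4 = 768
  -6*(-4)^3 = 384
  -9*(-4)^2 = -144
  1*(-4)^1 = -4
  constant: -4
Sum: -1024 + 768 + 384 - 144 - 4 - 4 = -24


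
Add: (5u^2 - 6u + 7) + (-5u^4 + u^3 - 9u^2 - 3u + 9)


Align terms by degree and add:
  5u^2 - 6u + 7
  -5u^4 + u^3 - 9u^2 - 3u + 9
= -5u^4 + u^3 - 4u^2 - 9u + 16


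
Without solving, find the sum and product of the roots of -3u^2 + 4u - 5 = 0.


For au^2+bu+c=0: sum = -b/a, product = c/a.
a=-3, b=4, c=-5
Sum = -(4)/-3 = 4/3
Product = (-5)/-3 = 5/3


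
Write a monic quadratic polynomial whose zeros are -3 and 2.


p(t) = (t + 3)(t - 2)
Expand: t^2 + t - 6


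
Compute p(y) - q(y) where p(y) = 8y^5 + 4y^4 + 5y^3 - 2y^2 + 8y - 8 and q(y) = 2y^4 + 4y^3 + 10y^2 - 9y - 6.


Distribute the minus sign:
  (8y^5 + 4y^4 + 5y^3 - 2y^2 + 8y - 8)
- (2y^4 + 4y^3 + 10y^2 - 9y - 6)
Negate second polynomial: -2y^4 - 4y^3 - 10y^2 + 9y + 6
Add: 8y^5 + 2y^4 + y^3 - 12y^2 + 17y - 2


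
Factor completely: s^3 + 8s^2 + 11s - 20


Try integer roots (divisors of -20). s=-5: p(-5)=0.
Divide out (s + 5): quotient is s^2 + 3s - 4.
Factor the quadratic: (s + 4)(s - 1)
Result: (s + 5)(s + 4)(s - 1)


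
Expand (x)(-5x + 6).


Distribute each term of the first polynomial:
  (x)(-5x + 6) = -5x^2 + 6x
Sum: -5x^2 + 6x


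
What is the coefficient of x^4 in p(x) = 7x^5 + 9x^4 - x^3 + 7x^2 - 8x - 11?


Read off the coefficient of x^4: 9


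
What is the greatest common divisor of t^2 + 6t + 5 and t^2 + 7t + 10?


Factor each:
  t^2 + 6t + 5 = (t + 5)(t + 1)
  t^2 + 7t + 10 = (t + 5)(t + 2)
Common monic factor: t + 5


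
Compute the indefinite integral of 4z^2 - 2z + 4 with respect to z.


Reverse power rule on each term:
  ∫ 4z^2 dz = (4/3)z^3
  ∫ -2z dz = -z^2
  ∫ 4 dz = 4z
F(z) = (4/3)z^3 - z^2 + 4z + C


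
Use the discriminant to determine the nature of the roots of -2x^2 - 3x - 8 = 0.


D = b^2 - 4ac = (-3)^2 - 4(-2)(-8) = 9 - 64 = -55
Since D < 0: two complex conjugate roots (no real roots)


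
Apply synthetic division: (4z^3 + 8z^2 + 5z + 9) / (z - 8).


Synthetic division with c = 8. Coefficients: 4, 8, 5, 9
Bring down 4.
  4 * 8 = 32; 32 + 8 = 40
  40 * 8 = 320; 320 + 5 = 325
  325 * 8 = 2600; 2600 + 9 = 2609
Quotient: 4z^2 + 40z + 325, Remainder: 2609


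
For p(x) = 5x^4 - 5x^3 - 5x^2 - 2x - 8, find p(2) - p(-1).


p(2) = 8
p(-1) = -1
p(2) - p(-1) = 8 + 1 = 9


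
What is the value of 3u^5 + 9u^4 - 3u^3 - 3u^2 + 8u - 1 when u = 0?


Using direct substitution:
  3 * (0)^5 = 0
  9 * (0)^4 = 0
  -3 * (0)^3 = 0
  -3 * (0)^2 = 0
  8 * (0)^1 = 0
  constant: -1
Sum = 0 + 0 + 0 + 0 + 0 - 1 = -1


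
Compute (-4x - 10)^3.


Expand (-4x - 10)^3 by repeated multiplication:
  (-4x - 10)^2 = 16x^2 + 80x + 100
= -64x^3 - 480x^2 - 1200x - 1000


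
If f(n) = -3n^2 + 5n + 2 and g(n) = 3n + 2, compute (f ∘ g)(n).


Substitute g(n) into f:
f(g(n)) = -3*(3n + 2)^2 + 5*(3n + 2) + 2
(3n + 2)^2 = 9n^2 + 12n + 4
Expand and combine: -27n^2 - 21n


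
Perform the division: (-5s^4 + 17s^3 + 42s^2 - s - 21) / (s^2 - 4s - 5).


(-5s^4 + 17s^3 + 42s^2 - s - 21) / (s^2 - 4s - 5)
Step 1: -5s^2 * (s^2 - 4s - 5) = -5s^4 + 20s^3 + 25s^2; subtract.
Step 2: -3s * (s^2 - 4s - 5) = -3s^3 + 12s^2 + 15s; subtract.
Step 3: 5 * (s^2 - 4s - 5) = 5s^2 - 20s - 25; subtract.
Quotient: -5s^2 - 3s + 5, Remainder: 4s + 4


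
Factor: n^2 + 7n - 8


Roots satisfy r1 + r2 = -b/a = -7 and r1*r2 = c/a = -8.
So r1 = -8, r2 = 1.
n^2 + 7n - 8 = (n - r1)(n - r2) = (n + 8)(n - 1)


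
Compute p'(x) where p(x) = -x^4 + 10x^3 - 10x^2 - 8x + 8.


Apply the power rule term by term:
  d/dx(-x^4) = -4x^3
  d/dx(10x^3) = 30x^2
  d/dx(-10x^2) = -20x
  d/dx(-8x) = -8
  d/dx(8) = 0
p'(x) = -4x^3 + 30x^2 - 20x - 8


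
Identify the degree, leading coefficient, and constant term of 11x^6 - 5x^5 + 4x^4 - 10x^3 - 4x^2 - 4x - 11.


Highest power of x is 6, with coefficient 11. Constant term is -11.
Degree = 6, leading coefficient = 11, constant term = -11


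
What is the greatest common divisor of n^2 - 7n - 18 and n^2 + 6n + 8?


Factor each:
  n^2 - 7n - 18 = (n + 2)(n - 9)
  n^2 + 6n + 8 = (n + 2)(n + 4)
Common monic factor: n + 2


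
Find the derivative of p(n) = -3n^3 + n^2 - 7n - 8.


Apply the power rule term by term:
  d/dn(-3n^3) = -9n^2
  d/dn(n^2) = 2n
  d/dn(-7n) = -7
  d/dn(-8) = 0
p'(n) = -9n^2 + 2n - 7


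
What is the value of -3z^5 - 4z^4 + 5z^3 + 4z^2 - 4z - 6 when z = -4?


Using direct substitution:
  -3 * (-4)^5 = 3072
  -4 * (-4)^4 = -1024
  5 * (-4)^3 = -320
  4 * (-4)^2 = 64
  -4 * (-4)^1 = 16
  constant: -6
Sum = 3072 - 1024 - 320 + 64 + 16 - 6 = 1802


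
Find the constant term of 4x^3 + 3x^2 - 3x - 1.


Read off the constant term: -1


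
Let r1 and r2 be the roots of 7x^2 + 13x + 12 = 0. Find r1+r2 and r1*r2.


For ax^2+bx+c=0: sum = -b/a, product = c/a.
a=7, b=13, c=12
Sum = -(13)/7 = -13/7
Product = (12)/7 = 12/7


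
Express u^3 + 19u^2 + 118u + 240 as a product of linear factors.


Try integer roots (divisors of 240). u=-6: p(-6)=0.
Divide out (u + 6): quotient is u^2 + 13u + 40.
Factor the quadratic: (u + 8)(u + 5)
Result: (u + 6)(u + 8)(u + 5)


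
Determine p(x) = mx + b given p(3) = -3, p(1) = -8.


p(x) = mx + b. Using p(3)=-3, p(1)=-8:
m = (-3 + 8)/(3 - 1) = 5/2 = 5/2
b = -3 - m*(3) = -3 - 15/2 = -21/2
p(x) = (5/2)x - (21/2)


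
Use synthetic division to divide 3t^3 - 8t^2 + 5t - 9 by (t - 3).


Synthetic division with c = 3. Coefficients: 3, -8, 5, -9
Bring down 3.
  3 * 3 = 9; 9 - 8 = 1
  1 * 3 = 3; 3 + 5 = 8
  8 * 3 = 24; 24 - 9 = 15
Quotient: 3t^2 + t + 8, Remainder: 15


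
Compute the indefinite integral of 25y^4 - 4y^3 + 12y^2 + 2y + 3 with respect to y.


Reverse power rule on each term:
  ∫ 25y^4 dy = 5y^5
  ∫ -4y^3 dy = -y^4
  ∫ 12y^2 dy = 4y^3
  ∫ 2y dy = y^2
  ∫ 3 dy = 3y
F(y) = 5y^5 - y^4 + 4y^3 + y^2 + 3y + C


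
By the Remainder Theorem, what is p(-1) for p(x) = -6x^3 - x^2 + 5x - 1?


By the Remainder Theorem, the remainder equals p(-1):
  -6*(-1)^3 = 6
  -1*(-1)^2 = -1
  5*(-1)^1 = -5
  constant: -1
Sum: 6 - 1 - 5 - 1 = -1


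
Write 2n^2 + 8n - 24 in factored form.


Roots satisfy r1 + r2 = -b/a = -4 and r1*r2 = c/a = -12.
So r1 = 2, r2 = -6.
2n^2 + 8n - 24 = 2(n - r1)(n - r2) = 2(n - 2)(n + 6)


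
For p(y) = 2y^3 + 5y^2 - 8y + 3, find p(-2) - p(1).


p(-2) = 23
p(1) = 2
p(-2) - p(1) = 23 - 2 = 21


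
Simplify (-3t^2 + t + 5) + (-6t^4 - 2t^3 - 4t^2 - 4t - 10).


Align terms by degree and add:
  -3t^2 + t + 5
  -6t^4 - 2t^3 - 4t^2 - 4t - 10
= -6t^4 - 2t^3 - 7t^2 - 3t - 5


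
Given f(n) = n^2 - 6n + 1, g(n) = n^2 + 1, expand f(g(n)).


Substitute g(n) into f:
f(g(n)) = 1*(n^2 + 1)^2 + (-6)*(n^2 + 1) + 1
(n^2 + 1)^2 = n^4 + 2n^2 + 1
Expand and combine: n^4 - 4n^2 - 4


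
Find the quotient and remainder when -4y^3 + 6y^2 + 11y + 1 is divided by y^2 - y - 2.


(-4y^3 + 6y^2 + 11y + 1) / (y^2 - y - 2)
Step 1: -4y * (y^2 - y - 2) = -4y^3 + 4y^2 + 8y; subtract.
Step 2: 2 * (y^2 - y - 2) = 2y^2 - 2y - 4; subtract.
Quotient: -4y + 2, Remainder: 5y + 5


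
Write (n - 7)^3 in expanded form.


Expand (n - 7)^3 by repeated multiplication:
  (n - 7)^2 = n^2 - 14n + 49
= n^3 - 21n^2 + 147n - 343


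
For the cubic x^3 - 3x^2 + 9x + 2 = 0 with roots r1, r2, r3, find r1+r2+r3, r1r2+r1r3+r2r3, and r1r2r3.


Monic cubic x^3+bx^2+cx+d=0: sum=-b, pairwise sum=c, product=-d.
b=-3, c=9, d=2
r1+r2+r3 = 3
r1r2+r1r3+r2r3 = 9
r1r2r3 = -2


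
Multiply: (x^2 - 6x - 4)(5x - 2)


Distribute each term of the first polynomial:
  (x^2)(5x - 2) = 5x^3 - 2x^2
  (-6x)(5x - 2) = -30x^2 + 12x
  (-4)(5x - 2) = -20x + 8
Sum: 5x^3 - 32x^2 - 8x + 8


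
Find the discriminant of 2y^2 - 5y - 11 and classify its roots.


D = b^2 - 4ac = (-5)^2 - 4(2)(-11) = 25 + 88 = 113
Since D > 0: two distinct irrational roots


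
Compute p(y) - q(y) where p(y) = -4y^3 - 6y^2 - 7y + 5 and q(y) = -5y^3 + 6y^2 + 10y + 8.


Distribute the minus sign:
  (-4y^3 - 6y^2 - 7y + 5)
- (-5y^3 + 6y^2 + 10y + 8)
Negate second polynomial: 5y^3 - 6y^2 - 10y - 8
Add: y^3 - 12y^2 - 17y - 3


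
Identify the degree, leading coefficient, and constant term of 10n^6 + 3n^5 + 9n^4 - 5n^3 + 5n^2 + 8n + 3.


Highest power of n is 6, with coefficient 10. Constant term is 3.
Degree = 6, leading coefficient = 10, constant term = 3


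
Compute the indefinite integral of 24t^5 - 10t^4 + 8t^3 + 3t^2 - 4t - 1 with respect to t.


Reverse power rule on each term:
  ∫ 24t^5 dt = 4t^6
  ∫ -10t^4 dt = -2t^5
  ∫ 8t^3 dt = 2t^4
  ∫ 3t^2 dt = t^3
  ∫ -4t dt = -2t^2
  ∫ -1 dt = -t
F(t) = 4t^6 - 2t^5 + 2t^4 + t^3 - 2t^2 - t + C


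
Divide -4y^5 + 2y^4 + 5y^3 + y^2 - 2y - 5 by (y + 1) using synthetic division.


Synthetic division with c = -1. Coefficients: -4, 2, 5, 1, -2, -5
Bring down -4.
  -4 * -1 = 4; 4 + 2 = 6
  6 * -1 = -6; -6 + 5 = -1
  -1 * -1 = 1; 1 + 1 = 2
  2 * -1 = -2; -2 - 2 = -4
  -4 * -1 = 4; 4 - 5 = -1
Quotient: -4y^4 + 6y^3 - y^2 + 2y - 4, Remainder: -1


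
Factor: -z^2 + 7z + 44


Roots satisfy r1 + r2 = -b/a = 7 and r1*r2 = c/a = -44.
So r1 = 11, r2 = -4.
-z^2 + 7z + 44 = -(z - r1)(z - r2) = -(z - 11)(z + 4)


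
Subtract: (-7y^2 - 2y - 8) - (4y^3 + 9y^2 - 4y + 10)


Distribute the minus sign:
  (-7y^2 - 2y - 8)
- (4y^3 + 9y^2 - 4y + 10)
Negate second polynomial: -4y^3 - 9y^2 + 4y - 10
Add: -4y^3 - 16y^2 + 2y - 18


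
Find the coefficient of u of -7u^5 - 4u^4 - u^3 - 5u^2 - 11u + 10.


Read off the coefficient of u: -11


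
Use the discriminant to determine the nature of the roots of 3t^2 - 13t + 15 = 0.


D = b^2 - 4ac = (-13)^2 - 4(3)(15) = 169 - 180 = -11
Since D < 0: two complex conjugate roots (no real roots)


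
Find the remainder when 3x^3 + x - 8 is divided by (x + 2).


By the Remainder Theorem, the remainder equals p(-2):
  3*(-2)^3 = -24
  0*(-2)^2 = 0
  1*(-2)^1 = -2
  constant: -8
Sum: -24 + 0 - 2 - 8 = -34


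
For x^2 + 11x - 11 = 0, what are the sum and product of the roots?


For ax^2+bx+c=0: sum = -b/a, product = c/a.
a=1, b=11, c=-11
Sum = -(11)/1 = -11
Product = (-11)/1 = -11


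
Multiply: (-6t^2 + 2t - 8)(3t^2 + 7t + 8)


Distribute each term of the first polynomial:
  (-6t^2)(3t^2 + 7t + 8) = -18t^4 - 42t^3 - 48t^2
  (2t)(3t^2 + 7t + 8) = 6t^3 + 14t^2 + 16t
  (-8)(3t^2 + 7t + 8) = -24t^2 - 56t - 64
Sum: -18t^4 - 36t^3 - 58t^2 - 40t - 64


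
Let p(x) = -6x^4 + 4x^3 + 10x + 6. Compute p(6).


Using direct substitution:
  -6 * (6)^4 = -7776
  4 * (6)^3 = 864
  0 * (6)^2 = 0
  10 * (6)^1 = 60
  constant: 6
Sum = -7776 + 864 + 0 + 60 + 6 = -6846


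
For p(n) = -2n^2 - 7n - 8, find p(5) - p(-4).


p(5) = -93
p(-4) = -12
p(5) - p(-4) = -93 + 12 = -81


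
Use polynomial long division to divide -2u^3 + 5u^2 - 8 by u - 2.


(-2u^3 + 5u^2 - 8) / (u - 2)
Step 1: -2u^2 * (u - 2) = -2u^3 + 4u^2; subtract.
Step 2: u * (u - 2) = u^2 - 2u; subtract.
Step 3: 2 * (u - 2) = 2u - 4; subtract.
Quotient: -2u^2 + u + 2, Remainder: -4


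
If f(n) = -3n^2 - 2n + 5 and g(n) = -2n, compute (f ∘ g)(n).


Substitute g(n) into f:
f(g(n)) = -3*(-2n)^2 + (-2)*(-2n) + 5
(-2n)^2 = 4n^2
Expand and combine: -12n^2 + 4n + 5


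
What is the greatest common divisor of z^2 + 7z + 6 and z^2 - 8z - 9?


Factor each:
  z^2 + 7z + 6 = (z + 1)(z + 6)
  z^2 - 8z - 9 = (z + 1)(z - 9)
Common monic factor: z + 1


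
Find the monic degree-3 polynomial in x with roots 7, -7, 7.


p(x) = (x - 7)(x + 7)(x - 7)
Expand: x^3 - 7x^2 - 49x + 343


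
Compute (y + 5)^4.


Expand (y + 5)^4 by repeated multiplication:
  (y + 5)^2 = y^2 + 10y + 25
  (y + 5)^3 = y^3 + 15y^2 + 75y + 125
= y^4 + 20y^3 + 150y^2 + 500y + 625


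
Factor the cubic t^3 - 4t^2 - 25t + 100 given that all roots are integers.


Try integer roots (divisors of 100). t=4: p(4)=0.
Divide out (t - 4): quotient is t^2 - 25.
Factor the quadratic: (t + 5)(t - 5)
Result: (t - 4)(t + 5)(t - 5)


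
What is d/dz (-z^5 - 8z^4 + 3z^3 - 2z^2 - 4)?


Apply the power rule term by term:
  d/dz(-z^5) = -5z^4
  d/dz(-8z^4) = -32z^3
  d/dz(3z^3) = 9z^2
  d/dz(-2z^2) = -4z
  d/dz(-4) = 0
p'(z) = -5z^4 - 32z^3 + 9z^2 - 4z


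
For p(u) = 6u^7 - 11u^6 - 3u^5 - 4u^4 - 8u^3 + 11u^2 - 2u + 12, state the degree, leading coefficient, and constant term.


Highest power of u is 7, with coefficient 6. Constant term is 12.
Degree = 7, leading coefficient = 6, constant term = 12


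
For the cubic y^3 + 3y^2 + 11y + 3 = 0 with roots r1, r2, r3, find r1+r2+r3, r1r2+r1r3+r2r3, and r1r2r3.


Monic cubic y^3+by^2+cy+d=0: sum=-b, pairwise sum=c, product=-d.
b=3, c=11, d=3
r1+r2+r3 = -3
r1r2+r1r3+r2r3 = 11
r1r2r3 = -3


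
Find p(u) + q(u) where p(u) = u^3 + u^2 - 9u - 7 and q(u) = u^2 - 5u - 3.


Align terms by degree and add:
  u^3 + u^2 - 9u - 7
+ u^2 - 5u - 3
= u^3 + 2u^2 - 14u - 10


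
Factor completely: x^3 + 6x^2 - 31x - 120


Try integer roots (divisors of -120). x=-8: p(-8)=0.
Divide out (x + 8): quotient is x^2 - 2x - 15.
Factor the quadratic: (x + 3)(x - 5)
Result: (x + 8)(x + 3)(x - 5)


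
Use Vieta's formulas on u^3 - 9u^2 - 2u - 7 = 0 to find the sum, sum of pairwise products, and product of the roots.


Monic cubic u^3+bu^2+cu+d=0: sum=-b, pairwise sum=c, product=-d.
b=-9, c=-2, d=-7
r1+r2+r3 = 9
r1r2+r1r3+r2r3 = -2
r1r2r3 = 7


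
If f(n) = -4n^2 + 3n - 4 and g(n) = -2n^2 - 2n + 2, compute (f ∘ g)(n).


Substitute g(n) into f:
f(g(n)) = -4*(-2n^2 - 2n + 2)^2 + 3*(-2n^2 - 2n + 2) + (-4)
(-2n^2 - 2n + 2)^2 = 4n^4 + 8n^3 - 4n^2 - 8n + 4
Expand and combine: -16n^4 - 32n^3 + 10n^2 + 26n - 14


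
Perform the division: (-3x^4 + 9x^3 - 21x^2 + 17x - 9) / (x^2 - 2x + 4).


(-3x^4 + 9x^3 - 21x^2 + 17x - 9) / (x^2 - 2x + 4)
Step 1: -3x^2 * (x^2 - 2x + 4) = -3x^4 + 6x^3 - 12x^2; subtract.
Step 2: 3x * (x^2 - 2x + 4) = 3x^3 - 6x^2 + 12x; subtract.
Step 3: -3 * (x^2 - 2x + 4) = -3x^2 + 6x - 12; subtract.
Quotient: -3x^2 + 3x - 3, Remainder: -x + 3


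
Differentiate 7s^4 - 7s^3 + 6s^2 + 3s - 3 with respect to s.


Apply the power rule term by term:
  d/ds(7s^4) = 28s^3
  d/ds(-7s^3) = -21s^2
  d/ds(6s^2) = 12s
  d/ds(3s) = 3
  d/ds(-3) = 0
p'(s) = 28s^3 - 21s^2 + 12s + 3


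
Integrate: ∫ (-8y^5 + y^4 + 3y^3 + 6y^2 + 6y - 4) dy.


Reverse power rule on each term:
  ∫ -8y^5 dy = -(4/3)y^6
  ∫ y^4 dy = (1/5)y^5
  ∫ 3y^3 dy = (3/4)y^4
  ∫ 6y^2 dy = 2y^3
  ∫ 6y dy = 3y^2
  ∫ -4 dy = -4y
F(y) = -(4/3)y^6 + (1/5)y^5 + (3/4)y^4 + 2y^3 + 3y^2 - 4y + C


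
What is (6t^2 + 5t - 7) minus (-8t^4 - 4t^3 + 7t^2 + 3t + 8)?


Distribute the minus sign:
  (6t^2 + 5t - 7)
- (-8t^4 - 4t^3 + 7t^2 + 3t + 8)
Negate second polynomial: 8t^4 + 4t^3 - 7t^2 - 3t - 8
Add: 8t^4 + 4t^3 - t^2 + 2t - 15


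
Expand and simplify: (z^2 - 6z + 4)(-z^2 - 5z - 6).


Distribute each term of the first polynomial:
  (z^2)(-z^2 - 5z - 6) = -z^4 - 5z^3 - 6z^2
  (-6z)(-z^2 - 5z - 6) = 6z^3 + 30z^2 + 36z
  (4)(-z^2 - 5z - 6) = -4z^2 - 20z - 24
Sum: -z^4 + z^3 + 20z^2 + 16z - 24


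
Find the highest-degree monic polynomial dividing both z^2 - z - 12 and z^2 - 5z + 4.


Factor each:
  z^2 - z - 12 = (z - 4)(z + 3)
  z^2 - 5z + 4 = (z - 4)(z - 1)
Common monic factor: z - 4


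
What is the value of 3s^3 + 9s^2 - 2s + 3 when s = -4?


Using direct substitution:
  3 * (-4)^3 = -192
  9 * (-4)^2 = 144
  -2 * (-4)^1 = 8
  constant: 3
Sum = -192 + 144 + 8 + 3 = -37


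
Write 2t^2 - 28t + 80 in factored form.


Roots satisfy r1 + r2 = -b/a = 14 and r1*r2 = c/a = 40.
So r1 = 4, r2 = 10.
2t^2 - 28t + 80 = 2(t - r1)(t - r2) = 2(t - 4)(t - 10)


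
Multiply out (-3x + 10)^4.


Expand (-3x + 10)^4 by repeated multiplication:
  (-3x + 10)^2 = 9x^2 - 60x + 100
  (-3x + 10)^3 = -27x^3 + 270x^2 - 900x + 1000
= 81x^4 - 1080x^3 + 5400x^2 - 12000x + 10000


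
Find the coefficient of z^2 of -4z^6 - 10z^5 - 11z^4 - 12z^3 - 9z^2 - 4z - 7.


Read off the coefficient of z^2: -9


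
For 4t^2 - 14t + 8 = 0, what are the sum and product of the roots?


For at^2+bt+c=0: sum = -b/a, product = c/a.
a=4, b=-14, c=8
Sum = -(-14)/4 = 7/2
Product = (8)/4 = 2


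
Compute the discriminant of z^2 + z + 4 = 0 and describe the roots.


D = b^2 - 4ac = (1)^2 - 4(1)(4) = 1 - 16 = -15
Since D < 0: two complex conjugate roots (no real roots)


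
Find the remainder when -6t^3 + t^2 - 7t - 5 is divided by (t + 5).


By the Remainder Theorem, the remainder equals p(-5):
  -6*(-5)^3 = 750
  1*(-5)^2 = 25
  -7*(-5)^1 = 35
  constant: -5
Sum: 750 + 25 + 35 - 5 = 805


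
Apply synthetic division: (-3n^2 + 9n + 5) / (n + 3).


Synthetic division with c = -3. Coefficients: -3, 9, 5
Bring down -3.
  -3 * -3 = 9; 9 + 9 = 18
  18 * -3 = -54; -54 + 5 = -49
Quotient: -3n + 18, Remainder: -49


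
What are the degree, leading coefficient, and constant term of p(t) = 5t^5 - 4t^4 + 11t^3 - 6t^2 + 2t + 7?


Highest power of t is 5, with coefficient 5. Constant term is 7.
Degree = 5, leading coefficient = 5, constant term = 7


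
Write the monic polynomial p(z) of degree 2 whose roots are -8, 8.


p(z) = (z + 8)(z - 8)
Expand: z^2 - 64


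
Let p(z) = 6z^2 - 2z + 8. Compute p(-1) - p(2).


p(-1) = 16
p(2) = 28
p(-1) - p(2) = 16 - 28 = -12


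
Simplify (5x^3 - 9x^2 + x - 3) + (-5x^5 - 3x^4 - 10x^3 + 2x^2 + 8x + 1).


Align terms by degree and add:
  5x^3 - 9x^2 + x - 3
  -5x^5 - 3x^4 - 10x^3 + 2x^2 + 8x + 1
= -5x^5 - 3x^4 - 5x^3 - 7x^2 + 9x - 2


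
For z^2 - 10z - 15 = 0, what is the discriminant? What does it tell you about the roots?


D = b^2 - 4ac = (-10)^2 - 4(1)(-15) = 100 + 60 = 160
Since D > 0: two distinct irrational roots


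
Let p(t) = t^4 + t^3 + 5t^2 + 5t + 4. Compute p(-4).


Using direct substitution:
  1 * (-4)^4 = 256
  1 * (-4)^3 = -64
  5 * (-4)^2 = 80
  5 * (-4)^1 = -20
  constant: 4
Sum = 256 - 64 + 80 - 20 + 4 = 256


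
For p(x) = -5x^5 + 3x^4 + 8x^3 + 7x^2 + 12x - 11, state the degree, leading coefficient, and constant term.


Highest power of x is 5, with coefficient -5. Constant term is -11.
Degree = 5, leading coefficient = -5, constant term = -11


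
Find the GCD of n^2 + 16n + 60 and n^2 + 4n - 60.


Factor each:
  n^2 + 16n + 60 = (n + 10)(n + 6)
  n^2 + 4n - 60 = (n + 10)(n - 6)
Common monic factor: n + 10


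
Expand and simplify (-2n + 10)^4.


Expand (-2n + 10)^4 by repeated multiplication:
  (-2n + 10)^2 = 4n^2 - 40n + 100
  (-2n + 10)^3 = -8n^3 + 120n^2 - 600n + 1000
= 16n^4 - 320n^3 + 2400n^2 - 8000n + 10000


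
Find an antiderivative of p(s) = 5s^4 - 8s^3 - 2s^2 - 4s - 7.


Reverse power rule on each term:
  ∫ 5s^4 ds = s^5
  ∫ -8s^3 ds = -2s^4
  ∫ -2s^2 ds = -(2/3)s^3
  ∫ -4s ds = -2s^2
  ∫ -7 ds = -7s
F(s) = s^5 - 2s^4 - (2/3)s^3 - 2s^2 - 7s + C


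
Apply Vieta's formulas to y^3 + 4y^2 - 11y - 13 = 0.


Monic cubic y^3+by^2+cy+d=0: sum=-b, pairwise sum=c, product=-d.
b=4, c=-11, d=-13
r1+r2+r3 = -4
r1r2+r1r3+r2r3 = -11
r1r2r3 = 13


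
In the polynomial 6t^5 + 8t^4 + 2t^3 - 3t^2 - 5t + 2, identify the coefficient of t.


Read off the coefficient of t: -5


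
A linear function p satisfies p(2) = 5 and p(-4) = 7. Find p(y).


p(y) = my + b. Using p(2)=5, p(-4)=7:
m = (5 - 7)/(2 + 4) = -2/6 = -1/3
b = 5 - m*(2) = 5 + 2/3 = 17/3
p(y) = -(1/3)y + (17/3)


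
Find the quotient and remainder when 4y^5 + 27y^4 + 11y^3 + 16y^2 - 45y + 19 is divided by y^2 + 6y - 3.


(4y^5 + 27y^4 + 11y^3 + 16y^2 - 45y + 19) / (y^2 + 6y - 3)
Step 1: 4y^3 * (y^2 + 6y - 3) = 4y^5 + 24y^4 - 12y^3; subtract.
Step 2: 3y^2 * (y^2 + 6y - 3) = 3y^4 + 18y^3 - 9y^2; subtract.
Step 3: 5y * (y^2 + 6y - 3) = 5y^3 + 30y^2 - 15y; subtract.
Step 4: -5 * (y^2 + 6y - 3) = -5y^2 - 30y + 15; subtract.
Quotient: 4y^3 + 3y^2 + 5y - 5, Remainder: 4


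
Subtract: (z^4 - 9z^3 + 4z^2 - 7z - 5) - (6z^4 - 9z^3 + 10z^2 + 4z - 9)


Distribute the minus sign:
  (z^4 - 9z^3 + 4z^2 - 7z - 5)
- (6z^4 - 9z^3 + 10z^2 + 4z - 9)
Negate second polynomial: -6z^4 + 9z^3 - 10z^2 - 4z + 9
Add: -5z^4 - 6z^2 - 11z + 4


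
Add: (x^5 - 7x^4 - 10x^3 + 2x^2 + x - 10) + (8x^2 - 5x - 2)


Align terms by degree and add:
  x^5 - 7x^4 - 10x^3 + 2x^2 + x - 10
+ 8x^2 - 5x - 2
= x^5 - 7x^4 - 10x^3 + 10x^2 - 4x - 12


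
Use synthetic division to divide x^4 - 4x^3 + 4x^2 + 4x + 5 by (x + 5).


Synthetic division with c = -5. Coefficients: 1, -4, 4, 4, 5
Bring down 1.
  1 * -5 = -5; -5 - 4 = -9
  -9 * -5 = 45; 45 + 4 = 49
  49 * -5 = -245; -245 + 4 = -241
  -241 * -5 = 1205; 1205 + 5 = 1210
Quotient: x^3 - 9x^2 + 49x - 241, Remainder: 1210


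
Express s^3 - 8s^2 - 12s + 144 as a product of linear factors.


Try integer roots (divisors of 144). s=-4: p(-4)=0.
Divide out (s + 4): quotient is s^2 - 12s + 36.
Factor the quadratic: (s - 6)(s - 6)
Result: (s + 4)(s - 6)(s - 6)


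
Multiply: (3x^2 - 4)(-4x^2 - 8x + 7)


Distribute each term of the first polynomial:
  (3x^2)(-4x^2 - 8x + 7) = -12x^4 - 24x^3 + 21x^2
  (-4)(-4x^2 - 8x + 7) = 16x^2 + 32x - 28
Sum: -12x^4 - 24x^3 + 37x^2 + 32x - 28


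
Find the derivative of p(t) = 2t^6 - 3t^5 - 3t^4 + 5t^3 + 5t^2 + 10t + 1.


Apply the power rule term by term:
  d/dt(2t^6) = 12t^5
  d/dt(-3t^5) = -15t^4
  d/dt(-3t^4) = -12t^3
  d/dt(5t^3) = 15t^2
  d/dt(5t^2) = 10t
  d/dt(10t) = 10
  d/dt(1) = 0
p'(t) = 12t^5 - 15t^4 - 12t^3 + 15t^2 + 10t + 10


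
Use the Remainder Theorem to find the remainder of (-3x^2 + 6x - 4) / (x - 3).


By the Remainder Theorem, the remainder equals p(3):
  -3*(3)^2 = -27
  6*(3)^1 = 18
  constant: -4
Sum: -27 + 18 - 4 = -13


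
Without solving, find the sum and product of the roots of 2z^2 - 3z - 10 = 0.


For az^2+bz+c=0: sum = -b/a, product = c/a.
a=2, b=-3, c=-10
Sum = -(-3)/2 = 3/2
Product = (-10)/2 = -5


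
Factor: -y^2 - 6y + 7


Roots satisfy r1 + r2 = -b/a = -6 and r1*r2 = c/a = -7.
So r1 = -7, r2 = 1.
-y^2 - 6y + 7 = -(y - r1)(y - r2) = -(y + 7)(y - 1)


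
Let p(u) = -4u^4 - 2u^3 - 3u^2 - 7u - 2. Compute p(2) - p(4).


p(2) = -108
p(4) = -1230
p(2) - p(4) = -108 + 1230 = 1122


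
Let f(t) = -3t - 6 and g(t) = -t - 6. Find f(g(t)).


Substitute g(t) into f:
f(g(t)) = -3*(-t - 6) + (-6)
Expand and combine: 3t + 12


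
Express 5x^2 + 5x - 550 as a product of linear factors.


Roots satisfy r1 + r2 = -b/a = -1 and r1*r2 = c/a = -110.
So r1 = 10, r2 = -11.
5x^2 + 5x - 550 = 5(x - r1)(x - r2) = 5(x - 10)(x + 11)


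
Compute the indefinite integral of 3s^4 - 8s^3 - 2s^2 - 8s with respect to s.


Reverse power rule on each term:
  ∫ 3s^4 ds = (3/5)s^5
  ∫ -8s^3 ds = -2s^4
  ∫ -2s^2 ds = -(2/3)s^3
  ∫ -8s ds = -4s^2
F(s) = (3/5)s^5 - 2s^4 - (2/3)s^3 - 4s^2 + C


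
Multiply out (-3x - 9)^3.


Expand (-3x - 9)^3 by repeated multiplication:
  (-3x - 9)^2 = 9x^2 + 54x + 81
= -27x^3 - 243x^2 - 729x - 729


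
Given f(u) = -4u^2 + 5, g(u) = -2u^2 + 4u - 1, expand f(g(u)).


Substitute g(u) into f:
f(g(u)) = -4*(-2u^2 + 4u - 1)^2 + 5
(-2u^2 + 4u - 1)^2 = 4u^4 - 16u^3 + 20u^2 - 8u + 1
Expand and combine: -16u^4 + 64u^3 - 80u^2 + 32u + 1


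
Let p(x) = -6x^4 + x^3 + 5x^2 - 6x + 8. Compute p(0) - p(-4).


p(0) = 8
p(-4) = -1488
p(0) - p(-4) = 8 + 1488 = 1496


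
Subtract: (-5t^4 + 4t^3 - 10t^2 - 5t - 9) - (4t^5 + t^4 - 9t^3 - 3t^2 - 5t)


Distribute the minus sign:
  (-5t^4 + 4t^3 - 10t^2 - 5t - 9)
- (4t^5 + t^4 - 9t^3 - 3t^2 - 5t)
Negate second polynomial: -4t^5 - t^4 + 9t^3 + 3t^2 + 5t
Add: -4t^5 - 6t^4 + 13t^3 - 7t^2 - 9


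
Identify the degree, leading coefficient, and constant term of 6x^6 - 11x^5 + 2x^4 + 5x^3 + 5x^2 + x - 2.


Highest power of x is 6, with coefficient 6. Constant term is -2.
Degree = 6, leading coefficient = 6, constant term = -2


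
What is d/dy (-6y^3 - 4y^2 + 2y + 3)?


Apply the power rule term by term:
  d/dy(-6y^3) = -18y^2
  d/dy(-4y^2) = -8y
  d/dy(2y) = 2
  d/dy(3) = 0
p'(y) = -18y^2 - 8y + 2


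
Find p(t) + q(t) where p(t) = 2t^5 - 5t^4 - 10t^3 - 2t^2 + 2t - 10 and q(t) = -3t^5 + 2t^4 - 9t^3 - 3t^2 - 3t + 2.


Align terms by degree and add:
  2t^5 - 5t^4 - 10t^3 - 2t^2 + 2t - 10
  -3t^5 + 2t^4 - 9t^3 - 3t^2 - 3t + 2
= -t^5 - 3t^4 - 19t^3 - 5t^2 - t - 8


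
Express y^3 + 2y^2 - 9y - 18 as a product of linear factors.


Try integer roots (divisors of -18). y=3: p(3)=0.
Divide out (y - 3): quotient is y^2 + 5y + 6.
Factor the quadratic: (y + 3)(y + 2)
Result: (y - 3)(y + 3)(y + 2)


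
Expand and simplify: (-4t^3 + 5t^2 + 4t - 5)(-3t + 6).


Distribute each term of the first polynomial:
  (-4t^3)(-3t + 6) = 12t^4 - 24t^3
  (5t^2)(-3t + 6) = -15t^3 + 30t^2
  (4t)(-3t + 6) = -12t^2 + 24t
  (-5)(-3t + 6) = 15t - 30
Sum: 12t^4 - 39t^3 + 18t^2 + 39t - 30


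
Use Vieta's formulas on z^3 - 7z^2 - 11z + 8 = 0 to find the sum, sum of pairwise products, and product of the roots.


Monic cubic z^3+bz^2+cz+d=0: sum=-b, pairwise sum=c, product=-d.
b=-7, c=-11, d=8
r1+r2+r3 = 7
r1r2+r1r3+r2r3 = -11
r1r2r3 = -8


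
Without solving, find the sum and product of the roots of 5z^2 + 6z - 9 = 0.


For az^2+bz+c=0: sum = -b/a, product = c/a.
a=5, b=6, c=-9
Sum = -(6)/5 = -6/5
Product = (-9)/5 = -9/5


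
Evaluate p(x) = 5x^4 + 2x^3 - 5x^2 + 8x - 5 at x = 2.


Using direct substitution:
  5 * (2)^4 = 80
  2 * (2)^3 = 16
  -5 * (2)^2 = -20
  8 * (2)^1 = 16
  constant: -5
Sum = 80 + 16 - 20 + 16 - 5 = 87


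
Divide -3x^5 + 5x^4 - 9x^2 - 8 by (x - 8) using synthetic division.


Synthetic division with c = 8. Coefficients: -3, 5, 0, -9, 0, -8
Bring down -3.
  -3 * 8 = -24; -24 + 5 = -19
  -19 * 8 = -152; -152 + 0 = -152
  -152 * 8 = -1216; -1216 - 9 = -1225
  -1225 * 8 = -9800; -9800 + 0 = -9800
  -9800 * 8 = -78400; -78400 - 8 = -78408
Quotient: -3x^4 - 19x^3 - 152x^2 - 1225x - 9800, Remainder: -78408


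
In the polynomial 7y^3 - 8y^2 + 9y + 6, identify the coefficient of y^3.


Read off the coefficient of y^3: 7


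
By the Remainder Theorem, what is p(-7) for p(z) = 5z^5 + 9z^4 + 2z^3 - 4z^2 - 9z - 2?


By the Remainder Theorem, the remainder equals p(-7):
  5*(-7)^5 = -84035
  9*(-7)^4 = 21609
  2*(-7)^3 = -686
  -4*(-7)^2 = -196
  -9*(-7)^1 = 63
  constant: -2
Sum: -84035 + 21609 - 686 - 196 + 63 - 2 = -63247


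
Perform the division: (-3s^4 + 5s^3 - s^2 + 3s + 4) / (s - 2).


(-3s^4 + 5s^3 - s^2 + 3s + 4) / (s - 2)
Step 1: -3s^3 * (s - 2) = -3s^4 + 6s^3; subtract.
Step 2: -s^2 * (s - 2) = -s^3 + 2s^2; subtract.
Step 3: -3s * (s - 2) = -3s^2 + 6s; subtract.
Step 4: -3 * (s - 2) = -3s + 6; subtract.
Quotient: -3s^3 - s^2 - 3s - 3, Remainder: -2


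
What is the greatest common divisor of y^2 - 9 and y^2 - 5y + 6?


Factor each:
  y^2 - 9 = (y - 3)(y + 3)
  y^2 - 5y + 6 = (y - 3)(y - 2)
Common monic factor: y - 3


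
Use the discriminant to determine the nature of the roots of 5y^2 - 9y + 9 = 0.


D = b^2 - 4ac = (-9)^2 - 4(5)(9) = 81 - 180 = -99
Since D < 0: two complex conjugate roots (no real roots)


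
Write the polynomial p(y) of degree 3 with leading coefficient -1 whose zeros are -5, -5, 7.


p(y) = -(y + 5)(y + 5)(y - 7)
Expand: -y^3 - 3y^2 + 45y + 175


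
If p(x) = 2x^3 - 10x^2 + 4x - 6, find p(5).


Using direct substitution:
  2 * (5)^3 = 250
  -10 * (5)^2 = -250
  4 * (5)^1 = 20
  constant: -6
Sum = 250 - 250 + 20 - 6 = 14


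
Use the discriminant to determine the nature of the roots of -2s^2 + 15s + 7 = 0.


D = b^2 - 4ac = (15)^2 - 4(-2)(7) = 225 + 56 = 281
Since D > 0: two distinct irrational roots


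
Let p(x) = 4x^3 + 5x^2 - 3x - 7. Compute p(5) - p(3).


p(5) = 603
p(3) = 137
p(5) - p(3) = 603 - 137 = 466


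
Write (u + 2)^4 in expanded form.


Expand (u + 2)^4 by repeated multiplication:
  (u + 2)^2 = u^2 + 4u + 4
  (u + 2)^3 = u^3 + 6u^2 + 12u + 8
= u^4 + 8u^3 + 24u^2 + 32u + 16


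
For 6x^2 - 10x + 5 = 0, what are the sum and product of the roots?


For ax^2+bx+c=0: sum = -b/a, product = c/a.
a=6, b=-10, c=5
Sum = -(-10)/6 = 5/3
Product = (5)/6 = 5/6


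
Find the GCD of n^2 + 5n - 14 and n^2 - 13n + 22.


Factor each:
  n^2 + 5n - 14 = (n - 2)(n + 7)
  n^2 - 13n + 22 = (n - 2)(n - 11)
Common monic factor: n - 2


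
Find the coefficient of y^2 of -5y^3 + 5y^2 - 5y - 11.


Read off the coefficient of y^2: 5


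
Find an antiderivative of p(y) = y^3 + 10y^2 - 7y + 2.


Reverse power rule on each term:
  ∫ y^3 dy = (1/4)y^4
  ∫ 10y^2 dy = (10/3)y^3
  ∫ -7y dy = -(7/2)y^2
  ∫ 2 dy = 2y
F(y) = (1/4)y^4 + (10/3)y^3 - (7/2)y^2 + 2y + C


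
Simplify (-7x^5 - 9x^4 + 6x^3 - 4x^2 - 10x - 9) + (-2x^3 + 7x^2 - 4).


Align terms by degree and add:
  -7x^5 - 9x^4 + 6x^3 - 4x^2 - 10x - 9
  -2x^3 + 7x^2 - 4
= -7x^5 - 9x^4 + 4x^3 + 3x^2 - 10x - 13


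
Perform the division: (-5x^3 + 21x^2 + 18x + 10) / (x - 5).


(-5x^3 + 21x^2 + 18x + 10) / (x - 5)
Step 1: -5x^2 * (x - 5) = -5x^3 + 25x^2; subtract.
Step 2: -4x * (x - 5) = -4x^2 + 20x; subtract.
Step 3: -2 * (x - 5) = -2x + 10; subtract.
Quotient: -5x^2 - 4x - 2, Remainder: 0


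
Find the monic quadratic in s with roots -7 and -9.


p(s) = (s + 7)(s + 9)
Expand: s^2 + 16s + 63


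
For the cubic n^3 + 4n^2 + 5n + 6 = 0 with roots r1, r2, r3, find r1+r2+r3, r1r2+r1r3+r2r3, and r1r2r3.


Monic cubic n^3+bn^2+cn+d=0: sum=-b, pairwise sum=c, product=-d.
b=4, c=5, d=6
r1+r2+r3 = -4
r1r2+r1r3+r2r3 = 5
r1r2r3 = -6


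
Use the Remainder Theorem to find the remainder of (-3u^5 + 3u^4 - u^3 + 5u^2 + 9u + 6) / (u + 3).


By the Remainder Theorem, the remainder equals p(-3):
  -3*(-3)^5 = 729
  3*(-3)^4 = 243
  -1*(-3)^3 = 27
  5*(-3)^2 = 45
  9*(-3)^1 = -27
  constant: 6
Sum: 729 + 243 + 27 + 45 - 27 + 6 = 1023


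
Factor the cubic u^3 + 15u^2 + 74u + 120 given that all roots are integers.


Try integer roots (divisors of 120). u=-6: p(-6)=0.
Divide out (u + 6): quotient is u^2 + 9u + 20.
Factor the quadratic: (u + 5)(u + 4)
Result: (u + 6)(u + 5)(u + 4)


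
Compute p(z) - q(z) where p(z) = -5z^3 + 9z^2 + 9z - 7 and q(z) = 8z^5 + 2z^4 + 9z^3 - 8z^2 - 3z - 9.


Distribute the minus sign:
  (-5z^3 + 9z^2 + 9z - 7)
- (8z^5 + 2z^4 + 9z^3 - 8z^2 - 3z - 9)
Negate second polynomial: -8z^5 - 2z^4 - 9z^3 + 8z^2 + 3z + 9
Add: -8z^5 - 2z^4 - 14z^3 + 17z^2 + 12z + 2


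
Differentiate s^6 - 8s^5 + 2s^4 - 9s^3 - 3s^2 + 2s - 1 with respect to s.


Apply the power rule term by term:
  d/ds(s^6) = 6s^5
  d/ds(-8s^5) = -40s^4
  d/ds(2s^4) = 8s^3
  d/ds(-9s^3) = -27s^2
  d/ds(-3s^2) = -6s
  d/ds(2s) = 2
  d/ds(-1) = 0
p'(s) = 6s^5 - 40s^4 + 8s^3 - 27s^2 - 6s + 2


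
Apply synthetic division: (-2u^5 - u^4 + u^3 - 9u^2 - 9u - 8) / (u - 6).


Synthetic division with c = 6. Coefficients: -2, -1, 1, -9, -9, -8
Bring down -2.
  -2 * 6 = -12; -12 - 1 = -13
  -13 * 6 = -78; -78 + 1 = -77
  -77 * 6 = -462; -462 - 9 = -471
  -471 * 6 = -2826; -2826 - 9 = -2835
  -2835 * 6 = -17010; -17010 - 8 = -17018
Quotient: -2u^4 - 13u^3 - 77u^2 - 471u - 2835, Remainder: -17018


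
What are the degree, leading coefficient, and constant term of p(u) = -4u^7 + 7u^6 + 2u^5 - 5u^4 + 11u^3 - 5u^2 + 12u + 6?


Highest power of u is 7, with coefficient -4. Constant term is 6.
Degree = 7, leading coefficient = -4, constant term = 6


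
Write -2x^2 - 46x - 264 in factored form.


Roots satisfy r1 + r2 = -b/a = -23 and r1*r2 = c/a = 132.
So r1 = -12, r2 = -11.
-2x^2 - 46x - 264 = -2(x - r1)(x - r2) = -2(x + 12)(x + 11)


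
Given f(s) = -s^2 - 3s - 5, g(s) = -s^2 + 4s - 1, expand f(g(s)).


Substitute g(s) into f:
f(g(s)) = -1*(-s^2 + 4s - 1)^2 + (-3)*(-s^2 + 4s - 1) + (-5)
(-s^2 + 4s - 1)^2 = s^4 - 8s^3 + 18s^2 - 8s + 1
Expand and combine: -s^4 + 8s^3 - 15s^2 - 4s - 3


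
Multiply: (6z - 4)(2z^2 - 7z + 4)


Distribute each term of the first polynomial:
  (6z)(2z^2 - 7z + 4) = 12z^3 - 42z^2 + 24z
  (-4)(2z^2 - 7z + 4) = -8z^2 + 28z - 16
Sum: 12z^3 - 50z^2 + 52z - 16


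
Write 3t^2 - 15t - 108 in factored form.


Roots satisfy r1 + r2 = -b/a = 5 and r1*r2 = c/a = -36.
So r1 = 9, r2 = -4.
3t^2 - 15t - 108 = 3(t - r1)(t - r2) = 3(t - 9)(t + 4)


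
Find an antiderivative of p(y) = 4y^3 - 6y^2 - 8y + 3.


Reverse power rule on each term:
  ∫ 4y^3 dy = y^4
  ∫ -6y^2 dy = -2y^3
  ∫ -8y dy = -4y^2
  ∫ 3 dy = 3y
F(y) = y^4 - 2y^3 - 4y^2 + 3y + C


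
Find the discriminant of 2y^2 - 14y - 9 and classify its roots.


D = b^2 - 4ac = (-14)^2 - 4(2)(-9) = 196 + 72 = 268
Since D > 0: two distinct irrational roots


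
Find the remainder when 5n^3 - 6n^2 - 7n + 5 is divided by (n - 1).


By the Remainder Theorem, the remainder equals p(1):
  5*(1)^3 = 5
  -6*(1)^2 = -6
  -7*(1)^1 = -7
  constant: 5
Sum: 5 - 6 - 7 + 5 = -3


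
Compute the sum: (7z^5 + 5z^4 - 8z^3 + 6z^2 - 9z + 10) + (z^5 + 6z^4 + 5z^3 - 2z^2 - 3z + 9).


Align terms by degree and add:
  7z^5 + 5z^4 - 8z^3 + 6z^2 - 9z + 10
+ z^5 + 6z^4 + 5z^3 - 2z^2 - 3z + 9
= 8z^5 + 11z^4 - 3z^3 + 4z^2 - 12z + 19


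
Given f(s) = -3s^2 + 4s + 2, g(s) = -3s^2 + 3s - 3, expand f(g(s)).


Substitute g(s) into f:
f(g(s)) = -3*(-3s^2 + 3s - 3)^2 + 4*(-3s^2 + 3s - 3) + 2
(-3s^2 + 3s - 3)^2 = 9s^4 - 18s^3 + 27s^2 - 18s + 9
Expand and combine: -27s^4 + 54s^3 - 93s^2 + 66s - 37


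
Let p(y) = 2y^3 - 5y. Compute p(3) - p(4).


p(3) = 39
p(4) = 108
p(3) - p(4) = 39 - 108 = -69


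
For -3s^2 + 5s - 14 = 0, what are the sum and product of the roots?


For as^2+bs+c=0: sum = -b/a, product = c/a.
a=-3, b=5, c=-14
Sum = -(5)/-3 = 5/3
Product = (-14)/-3 = 14/3


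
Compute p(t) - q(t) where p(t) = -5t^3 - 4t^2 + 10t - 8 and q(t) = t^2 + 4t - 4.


Distribute the minus sign:
  (-5t^3 - 4t^2 + 10t - 8)
- (t^2 + 4t - 4)
Negate second polynomial: -t^2 - 4t + 4
Add: -5t^3 - 5t^2 + 6t - 4


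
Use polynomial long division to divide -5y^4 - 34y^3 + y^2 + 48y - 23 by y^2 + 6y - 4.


(-5y^4 - 34y^3 + y^2 + 48y - 23) / (y^2 + 6y - 4)
Step 1: -5y^2 * (y^2 + 6y - 4) = -5y^4 - 30y^3 + 20y^2; subtract.
Step 2: -4y * (y^2 + 6y - 4) = -4y^3 - 24y^2 + 16y; subtract.
Step 3: 5 * (y^2 + 6y - 4) = 5y^2 + 30y - 20; subtract.
Quotient: -5y^2 - 4y + 5, Remainder: 2y - 3


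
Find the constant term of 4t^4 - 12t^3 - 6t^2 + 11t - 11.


Read off the constant term: -11


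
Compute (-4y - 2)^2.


Expand (-4y - 2)^2 by repeated multiplication:
= 16y^2 + 16y + 4


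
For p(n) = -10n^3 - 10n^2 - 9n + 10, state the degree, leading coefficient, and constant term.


Highest power of n is 3, with coefficient -10. Constant term is 10.
Degree = 3, leading coefficient = -10, constant term = 10


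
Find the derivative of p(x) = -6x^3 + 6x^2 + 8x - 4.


Apply the power rule term by term:
  d/dx(-6x^3) = -18x^2
  d/dx(6x^2) = 12x
  d/dx(8x) = 8
  d/dx(-4) = 0
p'(x) = -18x^2 + 12x + 8
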